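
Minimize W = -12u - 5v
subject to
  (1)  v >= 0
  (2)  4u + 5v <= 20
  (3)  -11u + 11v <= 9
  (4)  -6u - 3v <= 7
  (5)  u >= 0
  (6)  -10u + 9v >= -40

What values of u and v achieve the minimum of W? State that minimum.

u = 190/43, v = 20/43, minimum W = -2380/43

Vertices and W = -12u - 5v:
  (0, 0) → W = 0
  (4, 0) → W = -48
  (175/99, 256/99) → W = -3380/99
  (190/43, 20/43) → W = -2380/43
  (0, 9/11) → W = -45/11

The optimum lies where 4u + 5v = 20 and -10u + 9v = -40.
Solving simultaneously gives u = 190/43, v = 20/43.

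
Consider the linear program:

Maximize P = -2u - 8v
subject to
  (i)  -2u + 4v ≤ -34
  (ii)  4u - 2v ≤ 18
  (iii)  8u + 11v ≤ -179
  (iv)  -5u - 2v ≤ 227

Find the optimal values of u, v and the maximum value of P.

Feasible corners and P = -2u - 8v:
  (-19/3, -35/3) → P = 106
  (-35, -26) → P = 278
  (-8/3, -43/3) → P = 120
  (-209/9, -499/9) → P = 490

At the optimal vertex, 4u - 2v = 18 and -5u - 2v = 227.
Solving simultaneously gives u = -209/9, v = -499/9.

u = -209/9, v = -499/9, maximum P = 490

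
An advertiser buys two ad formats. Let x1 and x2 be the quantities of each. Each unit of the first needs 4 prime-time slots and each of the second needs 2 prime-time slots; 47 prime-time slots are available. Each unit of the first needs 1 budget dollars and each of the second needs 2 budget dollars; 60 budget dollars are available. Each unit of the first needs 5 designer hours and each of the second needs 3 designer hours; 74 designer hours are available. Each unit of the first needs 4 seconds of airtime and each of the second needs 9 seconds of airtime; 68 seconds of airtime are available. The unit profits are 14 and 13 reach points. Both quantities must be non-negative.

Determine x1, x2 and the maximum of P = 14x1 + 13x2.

x1 = 41/4, x2 = 3, maximum P = 365/2

Extreme points and P = 14x1 + 13x2:
  (0, 0) → P = 0
  (0, 68/9) → P = 884/9
  (47/4, 0) → P = 329/2
  (41/4, 3) → P = 365/2

At the optimal vertex, 4x1 + 2x2 = 47 and 4x1 + 9x2 = 68.
Solving simultaneously gives x1 = 41/4, x2 = 3.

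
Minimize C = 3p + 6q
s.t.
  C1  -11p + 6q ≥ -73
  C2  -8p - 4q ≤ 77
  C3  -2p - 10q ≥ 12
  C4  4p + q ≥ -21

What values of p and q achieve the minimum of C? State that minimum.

Corner points and C = 3p + 6q:
  (329/61, -139/61) → C = 153/61
  (-53/35, -523/35) → C = -471/5
  (-99/19, -3/19) → C = -315/19

p = -53/35, q = -523/35, minimum C = -471/5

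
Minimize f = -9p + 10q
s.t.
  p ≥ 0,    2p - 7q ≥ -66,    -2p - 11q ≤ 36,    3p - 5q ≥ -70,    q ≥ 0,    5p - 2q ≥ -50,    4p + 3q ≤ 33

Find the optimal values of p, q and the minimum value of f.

p = 33/4, q = 0, minimum f = -297/4

Extreme points and f = -9p + 10q:
  (0, 66/7) → f = 660/7
  (0, 0) → f = 0
  (33/34, 165/17) → f = 3003/34
  (33/4, 0) → f = -297/4

The optimum lies where q = 0 and 4p + 3q = 33.
Solving simultaneously gives p = 33/4, q = 0.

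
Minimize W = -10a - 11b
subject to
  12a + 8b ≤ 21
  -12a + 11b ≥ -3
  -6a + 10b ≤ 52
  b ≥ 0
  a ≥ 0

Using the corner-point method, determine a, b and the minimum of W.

Vertices and W = -10a - 11b:
  (85/76, 18/19) → W = -821/38
  (0, 21/8) → W = -231/8
  (1/4, 0) → W = -5/2
  (0, 0) → W = 0

The binding constraints are 12a + 8b = 21 and a = 0.
Solving simultaneously gives a = 0, b = 21/8.

a = 0, b = 21/8, minimum W = -231/8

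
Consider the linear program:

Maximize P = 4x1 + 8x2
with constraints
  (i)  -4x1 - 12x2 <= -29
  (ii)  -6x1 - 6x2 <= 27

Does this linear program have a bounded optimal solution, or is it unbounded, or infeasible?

From the feasible point (-83/8, 47/8), moving in the direction (12, -4) keeps every constraint satisfied while P increases without bound.

unbounded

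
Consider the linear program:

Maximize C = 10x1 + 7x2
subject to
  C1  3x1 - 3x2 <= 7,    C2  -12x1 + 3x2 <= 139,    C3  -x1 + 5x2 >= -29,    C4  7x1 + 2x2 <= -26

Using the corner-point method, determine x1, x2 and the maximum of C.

Vertices and C = 10x1 + 7x2:
  (-13/3, -20/3) → C = -90
  (-64/27, -127/27) → C = -1529/27
  (-782/57, -487/57) → C = -197
  (-356/45, 661/45) → C = 1067/45

x1 = -356/45, x2 = 661/45, maximum C = 1067/45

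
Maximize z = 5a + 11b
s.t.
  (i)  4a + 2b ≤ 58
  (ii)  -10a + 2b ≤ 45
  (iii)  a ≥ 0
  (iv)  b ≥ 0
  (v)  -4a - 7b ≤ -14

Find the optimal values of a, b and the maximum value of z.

Vertices and z = 5a + 11b:
  (13/14, 190/7) → z = 4245/14
  (29/2, 0) → z = 145/2
  (0, 45/2) → z = 495/2
  (0, 2) → z = 22
  (7/2, 0) → z = 35/2

At the optimal vertex, 4a + 2b = 58 and -10a + 2b = 45.
Solving simultaneously gives a = 13/14, b = 190/7.

a = 13/14, b = 190/7, maximum z = 4245/14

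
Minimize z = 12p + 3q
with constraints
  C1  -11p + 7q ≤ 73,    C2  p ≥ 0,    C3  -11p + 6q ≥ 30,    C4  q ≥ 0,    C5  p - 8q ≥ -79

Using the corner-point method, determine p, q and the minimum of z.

Corner points and z = 12p + 3q:
  (0, 5) → z = 15
  (0, 79/8) → z = 237/8
  (117/41, 839/82) → z = 5325/82

The binding constraints are p = 0 and -11p + 6q = 30.
Solving simultaneously gives p = 0, q = 5.

p = 0, q = 5, minimum z = 15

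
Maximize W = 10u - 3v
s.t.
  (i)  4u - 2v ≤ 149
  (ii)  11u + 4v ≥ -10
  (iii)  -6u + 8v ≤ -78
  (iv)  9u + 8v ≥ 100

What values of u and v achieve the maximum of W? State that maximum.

Corner points and W = 10u - 3v:
  (259/5, 291/10) → W = 4307/10
  (696/25, -941/50) → W = 16743/50
  (178/15, -17/20) → W = 7273/60

u = 259/5, v = 291/10, maximum W = 4307/10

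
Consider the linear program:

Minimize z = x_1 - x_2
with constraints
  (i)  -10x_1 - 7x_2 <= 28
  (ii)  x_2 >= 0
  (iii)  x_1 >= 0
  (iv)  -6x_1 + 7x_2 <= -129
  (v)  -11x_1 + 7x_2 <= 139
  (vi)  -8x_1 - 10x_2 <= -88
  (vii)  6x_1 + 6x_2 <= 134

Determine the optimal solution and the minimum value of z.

Feasible corners and z = x_1 - x_2:
  (43/2, 0) → z = 43/2
  (67/3, 0) → z = 67/3
  (856/39, 5/13) → z = 841/39

x_1 = 43/2, x_2 = 0, minimum z = 43/2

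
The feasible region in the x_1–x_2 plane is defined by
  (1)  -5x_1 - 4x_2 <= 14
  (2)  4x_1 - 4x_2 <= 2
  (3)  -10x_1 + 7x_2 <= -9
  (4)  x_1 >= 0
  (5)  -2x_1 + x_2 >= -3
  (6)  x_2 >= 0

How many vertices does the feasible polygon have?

Pairwise boundary intersections that survive every other constraint:
  (11/6, 4/3)
  (5/2, 2)
  (3, 3)

3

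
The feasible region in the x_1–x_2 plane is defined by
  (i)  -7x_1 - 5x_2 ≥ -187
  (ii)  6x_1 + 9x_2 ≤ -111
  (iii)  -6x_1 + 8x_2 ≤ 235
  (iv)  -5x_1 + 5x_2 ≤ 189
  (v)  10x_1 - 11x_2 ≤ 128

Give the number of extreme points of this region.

4

Intersecting each pair of boundary lines and keeping only the points that satisfy every inequality leaves:
  (-1001/34, 124/17)
  (-23/52, -313/26)
  (-337/10, 41/10)
  (-2719/5, -506)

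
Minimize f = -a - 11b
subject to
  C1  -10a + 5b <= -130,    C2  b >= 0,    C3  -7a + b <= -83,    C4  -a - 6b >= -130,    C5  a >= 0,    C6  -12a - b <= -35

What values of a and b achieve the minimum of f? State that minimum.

Feasible corners and f = -a - 11b:
  (13, 0) → f = -13
  (22, 18) → f = -220
  (130, 0) → f = -130

a = 22, b = 18, minimum f = -220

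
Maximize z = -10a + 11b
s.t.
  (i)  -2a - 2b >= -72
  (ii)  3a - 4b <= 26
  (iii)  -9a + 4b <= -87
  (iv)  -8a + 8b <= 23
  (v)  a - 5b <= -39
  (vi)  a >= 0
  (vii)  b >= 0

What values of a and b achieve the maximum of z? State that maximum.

a = 231/13, b = 237/13, maximum z = 297/13

Vertices and z = -10a + 11b:
  (231/13, 237/13) → z = 297/13
  (47/2, 25/2) → z = -195/2
  (591/41, 438/41) → z = -1092/41

At the optimal vertex, -2a - 2b = -72 and -9a + 4b = -87.
Solving simultaneously gives a = 231/13, b = 237/13.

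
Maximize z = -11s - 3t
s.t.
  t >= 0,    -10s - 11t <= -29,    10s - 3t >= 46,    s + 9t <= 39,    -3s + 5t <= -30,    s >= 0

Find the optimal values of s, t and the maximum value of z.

s = 10, t = 0, maximum z = -110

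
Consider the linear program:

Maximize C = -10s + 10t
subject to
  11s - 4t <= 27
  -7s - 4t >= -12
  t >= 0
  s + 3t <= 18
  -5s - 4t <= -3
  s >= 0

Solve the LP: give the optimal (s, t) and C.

Feasible corners and C = -10s + 10t:
  (12/7, 0) → C = -120/7
  (0, 3) → C = 30
  (3/5, 0) → C = -6
  (0, 3/4) → C = 15/2

At the optimal vertex, -7s - 4t = -12 and s = 0.
Solving simultaneously gives s = 0, t = 3.

s = 0, t = 3, maximum C = 30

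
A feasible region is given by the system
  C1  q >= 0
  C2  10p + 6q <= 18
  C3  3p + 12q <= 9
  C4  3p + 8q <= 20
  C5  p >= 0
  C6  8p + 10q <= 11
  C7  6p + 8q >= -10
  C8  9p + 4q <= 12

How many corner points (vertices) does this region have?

5

Intersecting each pair of boundary lines and keeping only the points that satisfy every inequality leaves:
  (0, 0)
  (4/3, 0)
  (0, 3/4)
  (7/11, 13/22)
  (38/29, 3/58)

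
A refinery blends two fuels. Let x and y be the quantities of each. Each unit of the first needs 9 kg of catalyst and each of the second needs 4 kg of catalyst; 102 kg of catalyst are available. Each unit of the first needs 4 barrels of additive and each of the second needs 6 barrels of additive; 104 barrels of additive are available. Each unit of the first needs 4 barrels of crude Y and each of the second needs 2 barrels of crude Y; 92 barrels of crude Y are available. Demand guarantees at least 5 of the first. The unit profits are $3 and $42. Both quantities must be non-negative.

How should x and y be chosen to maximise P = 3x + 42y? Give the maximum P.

x = 5, y = 14, maximum P = 603

Vertices and P = 3x + 42y:
  (34/3, 0) → P = 34
  (5, 0) → P = 15
  (98/19, 264/19) → P = 11382/19
  (5, 14) → P = 603

The optimum lies where 4x + 6y = 104 and x = 5.
Solving simultaneously gives x = 5, y = 14.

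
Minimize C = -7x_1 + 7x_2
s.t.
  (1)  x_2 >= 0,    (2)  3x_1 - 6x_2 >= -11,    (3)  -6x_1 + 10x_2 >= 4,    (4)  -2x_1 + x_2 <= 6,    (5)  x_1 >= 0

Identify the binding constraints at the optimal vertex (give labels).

(2) and (3)

Vertices and C = -7x_1 + 7x_2:
  (43/3, 9) → C = -112/3
  (0, 11/6) → C = 77/6
  (0, 2/5) → C = 14/5

The minimum is at (43/3, 9). Substituting into each constraint, equality holds for (2) and (3); the remaining constraints have slack.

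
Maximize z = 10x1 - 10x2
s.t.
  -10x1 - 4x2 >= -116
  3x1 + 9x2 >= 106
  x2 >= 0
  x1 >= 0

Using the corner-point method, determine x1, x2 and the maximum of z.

Feasible corners and z = 10x1 - 10x2:
  (310/39, 356/39) → z = -460/39
  (0, 29) → z = -290
  (0, 106/9) → z = -1060/9

At the optimal vertex, -10x1 - 4x2 = -116 and 3x1 + 9x2 = 106.
Solving simultaneously gives x1 = 310/39, x2 = 356/39.

x1 = 310/39, x2 = 356/39, maximum z = -460/39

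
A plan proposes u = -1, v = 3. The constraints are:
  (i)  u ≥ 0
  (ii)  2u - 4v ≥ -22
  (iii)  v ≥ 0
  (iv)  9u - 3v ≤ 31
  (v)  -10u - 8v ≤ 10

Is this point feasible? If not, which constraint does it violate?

not feasible — violates (i)

Constraint (i): u = -1, which is not ≥ 0. All other constraints are satisfied.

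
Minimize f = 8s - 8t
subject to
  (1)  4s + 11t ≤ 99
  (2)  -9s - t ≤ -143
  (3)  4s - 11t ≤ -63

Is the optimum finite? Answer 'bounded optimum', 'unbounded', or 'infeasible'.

infeasible

The boundaries 4s + 11t = 99 and -9s - t = -143 meet at (1474/95, 319/95), but that point violates 4s - 11t ≤ -63. Every candidate vertex is excluded by some other constraint, so the feasible region is empty.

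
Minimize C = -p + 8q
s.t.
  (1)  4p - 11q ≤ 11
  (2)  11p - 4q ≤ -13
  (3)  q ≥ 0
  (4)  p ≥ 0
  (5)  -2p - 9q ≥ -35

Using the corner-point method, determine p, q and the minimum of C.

Corner points and C = -p + 8q:
  (0, 13/4) → C = 26
  (23/107, 411/107) → C = 3265/107
  (0, 35/9) → C = 280/9

p = 0, q = 13/4, minimum C = 26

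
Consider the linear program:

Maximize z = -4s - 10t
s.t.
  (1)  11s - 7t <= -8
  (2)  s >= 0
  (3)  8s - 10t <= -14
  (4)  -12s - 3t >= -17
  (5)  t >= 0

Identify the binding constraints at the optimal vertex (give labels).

Corner points and z = -4s - 10t:
  (1/3, 5/3) → z = -18
  (95/117, 283/117) → z = -1070/39
  (0, 7/5) → z = -14
  (0, 17/3) → z = -170/3

The maximum is at (0, 7/5). Substituting into each constraint, equality holds for (2) and (3); the remaining constraints have slack.

(2) and (3)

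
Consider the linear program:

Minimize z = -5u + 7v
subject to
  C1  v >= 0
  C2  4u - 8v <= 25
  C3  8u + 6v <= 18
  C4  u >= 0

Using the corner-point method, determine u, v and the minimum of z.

u = 9/4, v = 0, minimum z = -45/4

Corner points and z = -5u + 7v:
  (9/4, 0) → z = -45/4
  (0, 0) → z = 0
  (0, 3) → z = 21

At the optimal vertex, v = 0 and 8u + 6v = 18.
Solving simultaneously gives u = 9/4, v = 0.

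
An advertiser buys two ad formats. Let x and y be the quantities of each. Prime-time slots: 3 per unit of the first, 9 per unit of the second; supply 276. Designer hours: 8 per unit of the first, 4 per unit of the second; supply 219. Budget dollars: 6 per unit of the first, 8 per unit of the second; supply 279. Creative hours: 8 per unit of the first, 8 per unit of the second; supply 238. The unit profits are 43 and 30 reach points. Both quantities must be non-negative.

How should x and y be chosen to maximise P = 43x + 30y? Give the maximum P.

x = 25, y = 19/4, maximum P = 2435/2

Vertices and P = 43x + 30y:
  (0, 0) → P = 0
  (0, 119/4) → P = 1785/2
  (219/8, 0) → P = 9417/8
  (25, 19/4) → P = 2435/2

The binding constraints are 8x + 4y = 219 and 8x + 8y = 238.
Solving simultaneously gives x = 25, y = 19/4.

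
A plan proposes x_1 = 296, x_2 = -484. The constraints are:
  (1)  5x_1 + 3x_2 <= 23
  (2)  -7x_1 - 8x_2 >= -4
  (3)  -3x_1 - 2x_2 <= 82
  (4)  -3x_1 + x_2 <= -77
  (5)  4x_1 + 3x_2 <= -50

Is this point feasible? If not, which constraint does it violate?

Constraint (1): 5x_1 + 3x_2 = 28, which is not ≤ 23. All other constraints are satisfied.

not feasible — violates (1)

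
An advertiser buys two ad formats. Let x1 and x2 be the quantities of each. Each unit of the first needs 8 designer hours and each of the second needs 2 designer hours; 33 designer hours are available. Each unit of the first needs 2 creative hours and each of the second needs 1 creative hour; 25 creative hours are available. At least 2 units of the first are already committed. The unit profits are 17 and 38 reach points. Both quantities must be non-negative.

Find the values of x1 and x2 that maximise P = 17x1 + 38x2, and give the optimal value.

x1 = 2, x2 = 17/2, maximum P = 357

Vertices and P = 17x1 + 38x2:
  (33/8, 0) → P = 561/8
  (2, 0) → P = 34
  (2, 17/2) → P = 357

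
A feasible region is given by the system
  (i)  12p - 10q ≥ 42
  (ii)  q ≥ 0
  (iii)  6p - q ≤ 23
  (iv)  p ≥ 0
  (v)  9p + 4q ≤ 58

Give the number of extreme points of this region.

3

Of the 10 pairwise boundary intersections, those satisfying every inequality are:
  (7/2, 0)
  (47/12, 1/2)
  (23/6, 0)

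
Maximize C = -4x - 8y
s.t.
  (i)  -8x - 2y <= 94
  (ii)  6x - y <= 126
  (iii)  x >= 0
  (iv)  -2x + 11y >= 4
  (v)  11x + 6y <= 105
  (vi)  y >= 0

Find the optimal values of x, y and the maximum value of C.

Vertices and C = -4x - 8y:
  (0, 4/11) → C = -32/11
  (0, 35/2) → C = -140
  (1131/133, 254/133) → C = -6556/133

The binding constraints are x = 0 and -2x + 11y = 4.
Solving simultaneously gives x = 0, y = 4/11.

x = 0, y = 4/11, maximum C = -32/11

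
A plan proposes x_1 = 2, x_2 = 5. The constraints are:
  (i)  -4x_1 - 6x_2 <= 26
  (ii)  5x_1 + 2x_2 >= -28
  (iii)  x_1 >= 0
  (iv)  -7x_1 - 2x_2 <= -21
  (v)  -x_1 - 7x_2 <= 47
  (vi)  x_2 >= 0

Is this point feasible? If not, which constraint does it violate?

(i): -38 ≤ 26 ✓
(ii): 20 ≥ -28 ✓
(iii): 2 ≥ 0 ✓
(iv): -24 ≤ -21 ✓
(v): -37 ≤ 47 ✓
(vi): 5 ≥ 0 ✓

feasible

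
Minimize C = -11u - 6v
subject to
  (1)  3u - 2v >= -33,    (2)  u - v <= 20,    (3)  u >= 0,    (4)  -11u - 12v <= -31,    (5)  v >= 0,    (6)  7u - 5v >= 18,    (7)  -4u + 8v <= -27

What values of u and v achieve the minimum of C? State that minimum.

Corner points and C = -11u - 6v:
  (20, 0) → C = -220
  (133/4, 53/4) → C = -1781/4
  (27/4, 0) → C = -297/4

u = 133/4, v = 53/4, minimum C = -1781/4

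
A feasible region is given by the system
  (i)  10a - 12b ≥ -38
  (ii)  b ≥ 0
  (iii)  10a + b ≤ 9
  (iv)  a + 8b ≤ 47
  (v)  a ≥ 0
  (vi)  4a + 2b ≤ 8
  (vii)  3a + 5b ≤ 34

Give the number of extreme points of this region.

Of the 21 pairwise boundary intersections, those satisfying every inequality are:
  (0, 19/6)
  (5/17, 58/17)
  (9/10, 0)
  (0, 0)
  (5/8, 11/4)

5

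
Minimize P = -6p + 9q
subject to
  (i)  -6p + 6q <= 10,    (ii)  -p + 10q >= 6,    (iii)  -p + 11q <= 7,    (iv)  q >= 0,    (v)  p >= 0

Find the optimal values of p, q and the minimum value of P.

p = 4, q = 1, minimum P = -15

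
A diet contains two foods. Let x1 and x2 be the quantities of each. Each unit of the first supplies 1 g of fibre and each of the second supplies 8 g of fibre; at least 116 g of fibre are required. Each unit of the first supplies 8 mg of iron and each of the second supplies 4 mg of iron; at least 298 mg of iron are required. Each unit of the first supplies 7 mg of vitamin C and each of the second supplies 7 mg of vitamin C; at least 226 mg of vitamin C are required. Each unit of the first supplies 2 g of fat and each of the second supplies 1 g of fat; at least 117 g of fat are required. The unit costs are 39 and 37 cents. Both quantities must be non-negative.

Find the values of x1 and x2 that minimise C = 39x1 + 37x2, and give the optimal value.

Extreme points and C = 39x1 + 37x2:
  (0, 117) → C = 4329
  (116, 0) → C = 4524
  (164/3, 23/3) → C = 7247/3
The feasible region is unbounded (it extends along (0, 1), (1, 0)), but C strictly increases along every unbounded feasible direction, so there is no improving ray and the minimum is attained at a vertex.

The optimum lies where x1 + 8x2 = 116 and 2x1 + x2 = 117.
Solving simultaneously gives x1 = 164/3, x2 = 23/3.

x1 = 164/3, x2 = 23/3, minimum C = 7247/3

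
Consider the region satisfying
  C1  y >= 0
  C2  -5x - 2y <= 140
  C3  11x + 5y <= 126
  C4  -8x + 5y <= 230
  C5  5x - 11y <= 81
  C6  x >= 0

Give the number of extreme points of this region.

Of the 15 pairwise boundary intersections, those satisfying every inequality are:
  (126/11, 0)
  (0, 0)
  (0, 126/5)

3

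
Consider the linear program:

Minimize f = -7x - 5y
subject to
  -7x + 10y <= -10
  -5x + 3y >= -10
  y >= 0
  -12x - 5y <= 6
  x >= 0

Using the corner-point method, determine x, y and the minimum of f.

x = 70/29, y = 20/29, minimum f = -590/29

Feasible corners and f = -7x - 5y:
  (70/29, 20/29) → f = -590/29
  (10/7, 0) → f = -10
  (2, 0) → f = -14

The binding constraints are -7x + 10y = -10 and -5x + 3y = -10.
Solving simultaneously gives x = 70/29, y = 20/29.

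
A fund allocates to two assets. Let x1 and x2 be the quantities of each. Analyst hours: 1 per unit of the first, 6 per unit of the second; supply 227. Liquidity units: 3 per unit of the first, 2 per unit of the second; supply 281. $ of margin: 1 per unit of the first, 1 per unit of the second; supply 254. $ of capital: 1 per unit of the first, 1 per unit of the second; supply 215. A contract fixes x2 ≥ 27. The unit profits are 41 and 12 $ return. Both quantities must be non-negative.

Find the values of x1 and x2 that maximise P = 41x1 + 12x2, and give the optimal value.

The optimum lies where x1 + 6x2 = 227 and x2 = 27.
Solving simultaneously gives x1 = 65, x2 = 27.

x1 = 65, x2 = 27, maximum P = 2989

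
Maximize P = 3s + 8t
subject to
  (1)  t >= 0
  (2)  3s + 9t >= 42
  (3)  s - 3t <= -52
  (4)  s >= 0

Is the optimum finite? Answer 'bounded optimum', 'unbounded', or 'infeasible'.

From the feasible point (0, 52/3), moving in the direction (0, 1) keeps every constraint satisfied while P increases without bound.

unbounded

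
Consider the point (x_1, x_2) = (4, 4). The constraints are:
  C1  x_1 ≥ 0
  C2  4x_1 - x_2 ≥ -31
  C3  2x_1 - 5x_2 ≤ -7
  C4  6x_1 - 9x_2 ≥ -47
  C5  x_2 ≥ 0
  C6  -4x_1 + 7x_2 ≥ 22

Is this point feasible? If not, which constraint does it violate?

not feasible — violates C6

Constraint C6: -4x_1 + 7x_2 = 12, which is not ≥ 22. All other constraints are satisfied.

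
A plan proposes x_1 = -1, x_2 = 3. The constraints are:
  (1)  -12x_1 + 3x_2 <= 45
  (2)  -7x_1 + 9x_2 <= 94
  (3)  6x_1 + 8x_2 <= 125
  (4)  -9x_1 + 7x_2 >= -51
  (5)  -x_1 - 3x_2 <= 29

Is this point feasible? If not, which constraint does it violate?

feasible

(1): 21 ≤ 45 ✓
(2): 34 ≤ 94 ✓
(3): 18 ≤ 125 ✓
(4): 30 ≥ -51 ✓
(5): -8 ≤ 29 ✓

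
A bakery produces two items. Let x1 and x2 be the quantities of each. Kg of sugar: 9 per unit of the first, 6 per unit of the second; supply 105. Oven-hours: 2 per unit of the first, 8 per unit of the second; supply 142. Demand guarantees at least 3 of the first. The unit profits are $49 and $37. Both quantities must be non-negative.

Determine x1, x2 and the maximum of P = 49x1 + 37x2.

Extreme points and P = 49x1 + 37x2:
  (35/3, 0) → P = 1715/3
  (3, 0) → P = 147
  (3, 13) → P = 628

At the optimal vertex, 9x1 + 6x2 = 105 and x1 = 3.
Solving simultaneously gives x1 = 3, x2 = 13.

x1 = 3, x2 = 13, maximum P = 628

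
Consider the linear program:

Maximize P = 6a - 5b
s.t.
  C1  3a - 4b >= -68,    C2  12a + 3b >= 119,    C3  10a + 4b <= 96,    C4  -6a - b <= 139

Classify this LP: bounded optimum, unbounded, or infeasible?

From the feasible point (94/9, -19/9), moving in the direction (4, -10) keeps every constraint satisfied while P increases without bound.

unbounded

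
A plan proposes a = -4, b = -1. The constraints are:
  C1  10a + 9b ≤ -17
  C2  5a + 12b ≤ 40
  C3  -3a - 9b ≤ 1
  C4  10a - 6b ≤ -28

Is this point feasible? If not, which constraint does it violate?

not feasible — violates C3

Constraint C3: -3a - 9b = 21, which is not ≤ 1. All other constraints are satisfied.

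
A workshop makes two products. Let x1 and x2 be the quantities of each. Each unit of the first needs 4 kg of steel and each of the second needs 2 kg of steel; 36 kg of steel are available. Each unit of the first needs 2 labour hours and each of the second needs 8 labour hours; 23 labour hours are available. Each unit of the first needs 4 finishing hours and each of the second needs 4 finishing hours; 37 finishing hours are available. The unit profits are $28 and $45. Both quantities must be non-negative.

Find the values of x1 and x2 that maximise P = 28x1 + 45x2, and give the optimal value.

Feasible corners and P = 28x1 + 45x2:
  (0, 0) → P = 0
  (0, 23/8) → P = 1035/8
  (9, 0) → P = 252
  (35/4, 1/2) → P = 535/2
  (17/2, 3/4) → P = 1087/4

x1 = 17/2, x2 = 3/4, maximum P = 1087/4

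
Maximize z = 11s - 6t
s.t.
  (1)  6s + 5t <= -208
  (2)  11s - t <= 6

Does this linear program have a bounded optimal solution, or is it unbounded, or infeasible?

unbounded

From the feasible point (-178/61, -2324/61), moving in the direction (-1, -11) keeps every constraint satisfied while z increases without bound.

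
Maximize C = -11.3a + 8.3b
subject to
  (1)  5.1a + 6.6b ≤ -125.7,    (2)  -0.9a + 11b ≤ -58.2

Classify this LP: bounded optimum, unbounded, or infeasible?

From the feasible point (-1513/94, -13665/2068), moving in the direction (-11, -0.9) keeps every constraint satisfied while C increases without bound.

unbounded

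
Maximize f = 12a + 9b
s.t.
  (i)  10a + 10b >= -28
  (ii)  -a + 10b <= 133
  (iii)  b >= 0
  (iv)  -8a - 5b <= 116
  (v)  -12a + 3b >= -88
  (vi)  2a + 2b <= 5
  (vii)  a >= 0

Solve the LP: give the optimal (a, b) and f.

Extreme points and f = 12a + 9b:
  (5/2, 0) → f = 30
  (0, 0) → f = 0
  (0, 5/2) → f = 45/2

The optimum lies where b = 0 and 2a + 2b = 5.
Solving simultaneously gives a = 5/2, b = 0.

a = 5/2, b = 0, maximum f = 30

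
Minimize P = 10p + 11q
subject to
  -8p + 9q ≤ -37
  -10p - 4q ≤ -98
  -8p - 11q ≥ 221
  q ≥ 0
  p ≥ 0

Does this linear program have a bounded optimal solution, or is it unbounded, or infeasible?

The boundaries -8p + 9q = -37 and -10p - 4q = -98 meet at (515/61, 207/61), but that point violates -8p - 11q ≥ 221. Every candidate vertex is excluded by some other constraint, so the feasible region is empty.

infeasible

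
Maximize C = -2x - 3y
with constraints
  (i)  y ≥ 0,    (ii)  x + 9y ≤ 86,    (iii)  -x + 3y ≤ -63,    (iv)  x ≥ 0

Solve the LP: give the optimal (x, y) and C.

x = 63, y = 0, maximum C = -126

Feasible corners and C = -2x - 3y:
  (86, 0) → C = -172
  (63, 0) → C = -126
  (275/4, 23/12) → C = -573/4

The binding constraints are y = 0 and -x + 3y = -63.
Solving simultaneously gives x = 63, y = 0.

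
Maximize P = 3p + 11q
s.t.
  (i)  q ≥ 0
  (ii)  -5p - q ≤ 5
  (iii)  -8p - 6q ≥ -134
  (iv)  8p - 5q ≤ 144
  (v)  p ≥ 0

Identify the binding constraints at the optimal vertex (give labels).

(iii) and (v)

Extreme points and P = 3p + 11q:
  (67/4, 0) → P = 201/4
  (0, 0) → P = 0
  (0, 67/3) → P = 737/3

The maximum is at (0, 67/3). Substituting into each constraint, equality holds for (iii) and (v); the remaining constraints have slack.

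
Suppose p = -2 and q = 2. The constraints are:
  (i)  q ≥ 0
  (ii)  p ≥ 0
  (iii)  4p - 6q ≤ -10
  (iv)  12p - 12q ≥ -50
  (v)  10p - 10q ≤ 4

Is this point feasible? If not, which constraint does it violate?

not feasible — violates (ii)

Constraint (ii): p = -2, which is not ≥ 0. All other constraints are satisfied.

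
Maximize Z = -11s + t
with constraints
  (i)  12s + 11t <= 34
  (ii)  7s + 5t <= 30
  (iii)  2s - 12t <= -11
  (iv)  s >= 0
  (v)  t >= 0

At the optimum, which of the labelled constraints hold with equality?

Vertices and Z = -11s + t:
  (287/166, 100/83) → Z = -2957/166
  (0, 34/11) → Z = 34/11
  (0, 11/12) → Z = 11/12

The maximum is at (0, 34/11). Substituting into each constraint, equality holds for (i) and (iv); the remaining constraints have slack.

(i) and (iv)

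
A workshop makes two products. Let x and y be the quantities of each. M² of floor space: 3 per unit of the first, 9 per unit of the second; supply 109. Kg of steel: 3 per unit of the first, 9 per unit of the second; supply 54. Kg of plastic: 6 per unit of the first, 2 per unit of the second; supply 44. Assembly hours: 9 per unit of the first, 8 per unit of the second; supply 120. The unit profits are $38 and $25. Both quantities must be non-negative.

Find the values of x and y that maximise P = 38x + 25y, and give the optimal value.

Corner points and P = 38x + 25y:
  (0, 0) → P = 0
  (0, 6) → P = 150
  (22/3, 0) → P = 836/3
  (6, 4) → P = 328

x = 6, y = 4, maximum P = 328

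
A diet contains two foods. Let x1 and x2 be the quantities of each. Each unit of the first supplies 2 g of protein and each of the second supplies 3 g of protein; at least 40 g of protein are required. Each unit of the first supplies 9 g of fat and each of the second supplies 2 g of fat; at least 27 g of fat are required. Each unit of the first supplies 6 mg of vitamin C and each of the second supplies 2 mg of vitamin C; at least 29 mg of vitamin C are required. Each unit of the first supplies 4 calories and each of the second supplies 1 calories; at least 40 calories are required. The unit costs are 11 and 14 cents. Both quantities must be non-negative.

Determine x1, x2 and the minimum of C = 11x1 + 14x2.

x1 = 8, x2 = 8, minimum C = 200

Feasible corners and C = 11x1 + 14x2:
  (0, 40) → C = 560
  (20, 0) → C = 220
  (8, 8) → C = 200
The feasible region is unbounded (it extends along (0, 1), (1, 0)), but C strictly increases along every unbounded feasible direction, so there is no improving ray and the minimum is attained at a vertex.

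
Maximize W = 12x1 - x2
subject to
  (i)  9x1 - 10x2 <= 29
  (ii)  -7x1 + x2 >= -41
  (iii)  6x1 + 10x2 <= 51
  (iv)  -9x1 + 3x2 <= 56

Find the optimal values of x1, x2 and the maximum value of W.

Feasible corners and W = 12x1 - x2:
  (16/3, 19/10) → W = 621/10
  (-647/63, -85/7) → W = -2333/21
  (-407/108, 265/36) → W = -631/12

x1 = 16/3, x2 = 19/10, maximum W = 621/10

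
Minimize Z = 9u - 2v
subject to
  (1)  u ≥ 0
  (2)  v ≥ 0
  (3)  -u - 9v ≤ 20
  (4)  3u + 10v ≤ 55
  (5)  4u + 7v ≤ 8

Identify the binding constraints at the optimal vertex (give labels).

(1) and (5)

Corner points and Z = 9u - 2v:
  (0, 0) → Z = 0
  (0, 8/7) → Z = -16/7
  (2, 0) → Z = 18

The minimum is at (0, 8/7). Substituting into each constraint, equality holds for (1) and (5); the remaining constraints have slack.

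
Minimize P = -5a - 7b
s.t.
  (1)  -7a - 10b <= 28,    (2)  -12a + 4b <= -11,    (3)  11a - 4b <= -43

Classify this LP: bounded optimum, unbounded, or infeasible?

From the feasible point (54, 637/4), moving in the direction (4, 12) keeps every constraint satisfied while P decreases without bound.

unbounded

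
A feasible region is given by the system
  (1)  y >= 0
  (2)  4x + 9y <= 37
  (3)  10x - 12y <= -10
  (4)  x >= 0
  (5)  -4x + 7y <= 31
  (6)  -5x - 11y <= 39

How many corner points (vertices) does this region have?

Of the 15 pairwise boundary intersections, those satisfying every inequality are:
  (59/23, 205/69)
  (0, 37/9)
  (0, 5/6)

3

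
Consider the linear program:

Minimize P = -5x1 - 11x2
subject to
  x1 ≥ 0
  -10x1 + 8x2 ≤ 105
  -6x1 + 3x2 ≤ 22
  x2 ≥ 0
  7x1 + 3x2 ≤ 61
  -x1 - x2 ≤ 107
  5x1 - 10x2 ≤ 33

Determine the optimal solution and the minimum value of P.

x1 = 3, x2 = 40/3, minimum P = -485/3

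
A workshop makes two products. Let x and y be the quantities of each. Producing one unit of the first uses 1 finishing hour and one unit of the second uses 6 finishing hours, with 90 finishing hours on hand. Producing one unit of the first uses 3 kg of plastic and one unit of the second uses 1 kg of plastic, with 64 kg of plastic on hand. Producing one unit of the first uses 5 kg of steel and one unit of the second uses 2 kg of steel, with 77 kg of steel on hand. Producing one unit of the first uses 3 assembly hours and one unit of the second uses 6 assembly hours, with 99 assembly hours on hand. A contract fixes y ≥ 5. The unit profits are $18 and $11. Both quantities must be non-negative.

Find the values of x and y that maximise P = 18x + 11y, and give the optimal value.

Corner points and P = 18x + 11y:
  (0, 15) → P = 165
  (0, 5) → P = 55
  (9/2, 57/4) → P = 951/4
  (11, 11) → P = 319
  (67/5, 5) → P = 1481/5

x = 11, y = 11, maximum P = 319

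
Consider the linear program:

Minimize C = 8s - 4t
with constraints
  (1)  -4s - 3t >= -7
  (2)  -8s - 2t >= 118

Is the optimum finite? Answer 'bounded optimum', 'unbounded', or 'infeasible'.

From the feasible point (-23, 33), moving in the direction (-3, 4) keeps every constraint satisfied while C decreases without bound.

unbounded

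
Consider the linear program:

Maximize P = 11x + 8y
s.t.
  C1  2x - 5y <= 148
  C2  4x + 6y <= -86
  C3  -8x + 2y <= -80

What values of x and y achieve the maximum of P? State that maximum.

x = 229/16, y = -191/8, maximum P = -537/16

Vertices and P = 11x + 8y:
  (229/16, -191/8) → P = -537/16
  (26/9, -256/9) → P = -1762/9
  (11/2, -18) → P = -167/2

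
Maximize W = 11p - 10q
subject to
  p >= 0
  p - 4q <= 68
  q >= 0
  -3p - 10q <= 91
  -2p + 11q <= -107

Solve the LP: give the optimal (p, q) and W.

p = 320/3, q = 29/3, maximum W = 3230/3

Feasible corners and W = 11p - 10q:
  (68, 0) → W = 748
  (320/3, 29/3) → W = 3230/3
  (107/2, 0) → W = 1177/2

The binding constraints are p - 4q = 68 and -2p + 11q = -107.
Solving simultaneously gives p = 320/3, q = 29/3.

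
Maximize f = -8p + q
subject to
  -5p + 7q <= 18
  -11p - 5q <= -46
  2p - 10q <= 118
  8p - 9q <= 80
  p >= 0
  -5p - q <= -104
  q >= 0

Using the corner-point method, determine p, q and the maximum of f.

p = 71/4, q = 61/4, maximum f = -507/4

Vertices and f = -8p + q:
  (722/11, 544/11) → f = -5232/11
  (71/4, 61/4) → f = -507/4
  (1016/53, 432/53) → f = -7696/53

The optimum lies where -5p + 7q = 18 and -5p - q = -104.
Solving simultaneously gives p = 71/4, q = 61/4.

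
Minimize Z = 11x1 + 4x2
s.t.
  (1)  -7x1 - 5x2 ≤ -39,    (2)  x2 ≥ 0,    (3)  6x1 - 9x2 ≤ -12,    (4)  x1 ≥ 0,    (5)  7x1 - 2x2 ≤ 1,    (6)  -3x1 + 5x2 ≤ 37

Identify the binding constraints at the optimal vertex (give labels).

(1) and (6)

Corner points and Z = 11x1 + 4x2:
  (83/49, 38/7) → Z = 1977/49
  (1/5, 188/25) → Z = 807/25
  (79/29, 262/29) → Z = 1917/29

The minimum is at (1/5, 188/25). Substituting into each constraint, equality holds for (1) and (6); the remaining constraints have slack.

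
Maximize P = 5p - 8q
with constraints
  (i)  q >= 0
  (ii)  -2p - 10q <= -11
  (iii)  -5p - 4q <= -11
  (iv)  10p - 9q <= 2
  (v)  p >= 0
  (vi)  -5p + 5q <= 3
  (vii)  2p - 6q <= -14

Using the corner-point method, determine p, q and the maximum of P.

p = 23/7, q = 24/7, maximum P = -11

Corner points and P = 5p - 8q:
  (37/5, 8) → P = -27
  (23/7, 24/7) → P = -11
  (13/5, 16/5) → P = -63/5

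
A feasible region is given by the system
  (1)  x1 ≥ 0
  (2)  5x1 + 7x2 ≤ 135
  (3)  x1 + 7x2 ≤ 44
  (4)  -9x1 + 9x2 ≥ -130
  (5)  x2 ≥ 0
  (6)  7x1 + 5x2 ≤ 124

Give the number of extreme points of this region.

Intersecting each pair of boundary lines and keeping only the points that satisfy every inequality leaves:
  (0, 44/7)
  (0, 0)
  (162/11, 46/11)
  (130/9, 0)
  (883/54, 103/54)

5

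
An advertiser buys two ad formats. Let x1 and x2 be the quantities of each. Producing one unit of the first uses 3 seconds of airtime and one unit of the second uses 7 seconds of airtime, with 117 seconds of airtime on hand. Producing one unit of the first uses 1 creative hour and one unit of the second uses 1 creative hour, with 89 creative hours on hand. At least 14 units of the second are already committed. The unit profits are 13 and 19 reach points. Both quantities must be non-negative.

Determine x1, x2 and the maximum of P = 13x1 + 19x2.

Feasible corners and P = 13x1 + 19x2:
  (0, 117/7) → P = 2223/7
  (0, 14) → P = 266
  (19/3, 14) → P = 1045/3

x1 = 19/3, x2 = 14, maximum P = 1045/3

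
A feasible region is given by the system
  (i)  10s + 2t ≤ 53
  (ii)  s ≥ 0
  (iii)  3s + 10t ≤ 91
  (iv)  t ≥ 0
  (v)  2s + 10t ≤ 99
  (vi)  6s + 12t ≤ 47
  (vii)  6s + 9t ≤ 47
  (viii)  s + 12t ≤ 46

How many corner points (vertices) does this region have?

5

Pairwise boundary intersections that survive every other constraint:
  (53/10, 0)
  (271/54, 38/27)
  (0, 0)
  (0, 23/6)
  (1/5, 229/60)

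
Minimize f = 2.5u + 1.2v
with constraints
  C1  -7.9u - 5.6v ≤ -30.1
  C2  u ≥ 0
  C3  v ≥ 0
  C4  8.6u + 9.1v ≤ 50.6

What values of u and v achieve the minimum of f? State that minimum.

u = 0, v = 5.375, minimum f = 6.45

Corner points and f = 2.5u + 1.2v:
  (0, 43/8) → f = 129/20
  (301/79, 0) → f = 1505/158
  (0, 506/91) → f = 3036/455
  (253/43, 0) → f = 1265/86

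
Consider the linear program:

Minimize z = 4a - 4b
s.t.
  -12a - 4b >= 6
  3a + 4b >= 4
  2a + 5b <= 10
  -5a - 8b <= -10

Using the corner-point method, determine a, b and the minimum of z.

Extreme points and z = 4a - 4b:
  (-35/26, 33/13) → z = -202/13
  (-22/19, 75/38) → z = -238/19
  (-20/7, 22/7) → z = -24
  (-2, 5/2) → z = -18

The binding constraints are 3a + 4b = 4 and 2a + 5b = 10.
Solving simultaneously gives a = -20/7, b = 22/7.

a = -20/7, b = 22/7, minimum z = -24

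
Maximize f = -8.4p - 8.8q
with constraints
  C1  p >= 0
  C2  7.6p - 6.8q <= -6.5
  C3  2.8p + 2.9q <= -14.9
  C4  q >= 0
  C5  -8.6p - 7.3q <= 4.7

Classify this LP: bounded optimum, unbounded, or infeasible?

infeasible

The boundaries p = 0 and 7.6p - 6.8q = -6.5 meet at (0, 65/68), but that point violates 2.8p + 2.9q ≤ -14.9. Every candidate vertex is excluded by some other constraint, so the feasible region is empty.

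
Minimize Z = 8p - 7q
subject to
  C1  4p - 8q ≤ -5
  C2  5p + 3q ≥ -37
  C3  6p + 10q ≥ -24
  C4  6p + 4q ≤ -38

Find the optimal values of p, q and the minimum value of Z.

p = -17, q = 16, minimum Z = -248

At the optimal vertex, 5p + 3q = -37 and 6p + 4q = -38.
Solving simultaneously gives p = -17, q = 16.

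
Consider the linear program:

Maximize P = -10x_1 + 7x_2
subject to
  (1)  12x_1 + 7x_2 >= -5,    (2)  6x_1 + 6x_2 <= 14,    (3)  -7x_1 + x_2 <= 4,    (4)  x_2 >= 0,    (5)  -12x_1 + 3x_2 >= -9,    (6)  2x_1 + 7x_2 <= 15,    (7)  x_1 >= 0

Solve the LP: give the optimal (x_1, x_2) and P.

x_1 = 0, x_2 = 15/7, maximum P = 15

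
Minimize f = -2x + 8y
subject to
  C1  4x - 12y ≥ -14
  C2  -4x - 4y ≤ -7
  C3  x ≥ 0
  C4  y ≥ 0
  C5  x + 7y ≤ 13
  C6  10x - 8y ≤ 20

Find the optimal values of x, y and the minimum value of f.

x = 2, y = 0, minimum f = -4

Extreme points and f = -2x + 8y:
  (7/16, 21/16) → f = 77/8
  (29/20, 33/20) → f = 103/10
  (7/4, 0) → f = -7/2
  (2, 0) → f = -4
  (122/39, 55/39) → f = 196/39

At the optimal vertex, y = 0 and 10x - 8y = 20.
Solving simultaneously gives x = 2, y = 0.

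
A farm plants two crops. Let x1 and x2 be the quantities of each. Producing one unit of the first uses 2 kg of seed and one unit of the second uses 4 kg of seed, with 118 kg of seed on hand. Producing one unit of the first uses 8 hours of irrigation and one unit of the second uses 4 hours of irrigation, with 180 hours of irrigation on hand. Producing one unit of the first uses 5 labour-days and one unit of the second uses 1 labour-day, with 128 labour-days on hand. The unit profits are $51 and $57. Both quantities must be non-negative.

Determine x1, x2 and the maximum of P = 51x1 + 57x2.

x1 = 31/3, x2 = 73/3, maximum P = 1914

Feasible corners and P = 51x1 + 57x2:
  (0, 0) → P = 0
  (0, 59/2) → P = 3363/2
  (45/2, 0) → P = 2295/2
  (31/3, 73/3) → P = 1914

At the optimal vertex, 2x1 + 4x2 = 118 and 8x1 + 4x2 = 180.
Solving simultaneously gives x1 = 31/3, x2 = 73/3.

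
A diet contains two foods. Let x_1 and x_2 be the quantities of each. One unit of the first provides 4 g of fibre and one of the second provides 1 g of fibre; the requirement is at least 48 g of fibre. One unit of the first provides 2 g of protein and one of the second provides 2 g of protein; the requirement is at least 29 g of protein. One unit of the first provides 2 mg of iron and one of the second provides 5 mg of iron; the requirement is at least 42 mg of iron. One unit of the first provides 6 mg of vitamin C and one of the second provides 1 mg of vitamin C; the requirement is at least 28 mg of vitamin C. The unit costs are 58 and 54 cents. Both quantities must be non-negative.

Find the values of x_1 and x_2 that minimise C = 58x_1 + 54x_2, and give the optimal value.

x_1 = 11, x_2 = 4, minimum C = 854

The feasible region is unbounded (it extends along (0, 1), (1, 0)), but C strictly increases along every unbounded feasible direction, so there is no improving ray and the minimum is attained at a vertex.

At the optimal vertex, 4x_1 + x_2 = 48 and 2x_1 + 5x_2 = 42.
Solving simultaneously gives x_1 = 11, x_2 = 4.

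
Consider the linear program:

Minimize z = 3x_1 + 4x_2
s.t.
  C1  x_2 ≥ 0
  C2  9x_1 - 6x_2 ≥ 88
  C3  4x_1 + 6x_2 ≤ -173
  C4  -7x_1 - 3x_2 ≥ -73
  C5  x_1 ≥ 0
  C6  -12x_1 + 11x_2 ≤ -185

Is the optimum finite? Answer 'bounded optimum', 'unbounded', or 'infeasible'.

The boundaries 4x_1 + 6x_2 = -173 and -7x_1 - 3x_2 = -73 meet at (319/10, -501/10), but that point violates x_2 ≥ 0. Every candidate vertex is excluded by some other constraint, so the feasible region is empty.

infeasible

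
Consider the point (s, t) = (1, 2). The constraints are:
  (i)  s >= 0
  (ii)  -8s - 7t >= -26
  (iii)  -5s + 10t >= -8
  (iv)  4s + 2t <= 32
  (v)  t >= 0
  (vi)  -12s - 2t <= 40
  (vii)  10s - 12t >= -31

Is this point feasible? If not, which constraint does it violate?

(i): 1 ≥ 0 ✓
(ii): -22 ≥ -26 ✓
(iii): 15 ≥ -8 ✓
(iv): 8 ≤ 32 ✓
(v): 2 ≥ 0 ✓
(vi): -16 ≤ 40 ✓
(vii): -14 ≥ -31 ✓

feasible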